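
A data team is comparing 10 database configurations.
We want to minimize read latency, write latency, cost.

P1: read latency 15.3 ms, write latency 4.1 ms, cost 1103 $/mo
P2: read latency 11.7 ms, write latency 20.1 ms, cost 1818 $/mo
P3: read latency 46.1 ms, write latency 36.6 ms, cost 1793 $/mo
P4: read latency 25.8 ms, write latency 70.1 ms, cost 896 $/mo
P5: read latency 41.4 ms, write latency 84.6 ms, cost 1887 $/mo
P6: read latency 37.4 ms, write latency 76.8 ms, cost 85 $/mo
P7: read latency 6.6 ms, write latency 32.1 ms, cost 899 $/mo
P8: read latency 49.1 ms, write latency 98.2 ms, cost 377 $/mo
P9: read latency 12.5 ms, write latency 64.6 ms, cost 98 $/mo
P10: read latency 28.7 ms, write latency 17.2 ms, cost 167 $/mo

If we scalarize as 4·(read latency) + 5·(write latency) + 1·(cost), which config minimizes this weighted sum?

P10

P1: 4·15.3 + 5·4.1 + 1·1103 = 1184.7
P2: 4·11.7 + 5·20.1 + 1·1818 = 1965.3
P3: 4·46.1 + 5·36.6 + 1·1793 = 2160.4
P4: 4·25.8 + 5·70.1 + 1·896 = 1349.7
P5: 4·41.4 + 5·84.6 + 1·1887 = 2475.6
P6: 4·37.4 + 5·76.8 + 1·85 = 618.6
P7: 4·6.6 + 5·32.1 + 1·899 = 1085.9
P8: 4·49.1 + 5·98.2 + 1·377 = 1064.4
P9: 4·12.5 + 5·64.6 + 1·98 = 471.0
P10: 4·28.7 + 5·17.2 + 1·167 = 367.8
Lowest: P10 at 367.8.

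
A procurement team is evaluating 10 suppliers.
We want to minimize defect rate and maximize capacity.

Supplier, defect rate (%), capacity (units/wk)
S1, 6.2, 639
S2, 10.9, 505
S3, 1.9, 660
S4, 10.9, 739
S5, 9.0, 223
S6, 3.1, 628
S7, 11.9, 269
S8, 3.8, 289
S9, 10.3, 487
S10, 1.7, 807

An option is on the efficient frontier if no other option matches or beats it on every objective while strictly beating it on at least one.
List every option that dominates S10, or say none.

none

S1: worse on defect rate (6.2 vs 1.7).
S2: worse on defect rate (10.9 vs 1.7).
S3: worse on defect rate (1.9 vs 1.7).
S4: worse on defect rate (10.9 vs 1.7).
S5: worse on defect rate (9.0 vs 1.7).
S6: worse on defect rate (3.1 vs 1.7).
S7: worse on defect rate (11.9 vs 1.7).
S8: worse on defect rate (3.8 vs 1.7).
S9: worse on defect rate (10.3 vs 1.7).
No option dominates S10.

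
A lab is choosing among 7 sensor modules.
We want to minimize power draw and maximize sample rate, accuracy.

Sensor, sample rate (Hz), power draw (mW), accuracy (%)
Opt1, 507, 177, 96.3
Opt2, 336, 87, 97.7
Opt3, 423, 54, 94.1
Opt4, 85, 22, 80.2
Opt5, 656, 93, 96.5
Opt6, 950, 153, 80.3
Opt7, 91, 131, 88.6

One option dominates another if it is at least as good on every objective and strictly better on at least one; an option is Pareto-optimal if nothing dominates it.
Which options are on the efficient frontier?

Opt2, Opt3, Opt4, Opt5, Opt6

Opt1: dominated by Opt5 (sample rate 656≥507, power draw 93≤177, accuracy 96.5≥96.3).
Opt2: not dominated (best accuracy).
Opt3: not dominated.
Opt4: not dominated (best power draw).
Opt5: not dominated.
Opt6: not dominated (best sample rate).
Opt7: dominated by Opt2 (sample rate 336≥91, power draw 87≤131, accuracy 97.7≥88.6).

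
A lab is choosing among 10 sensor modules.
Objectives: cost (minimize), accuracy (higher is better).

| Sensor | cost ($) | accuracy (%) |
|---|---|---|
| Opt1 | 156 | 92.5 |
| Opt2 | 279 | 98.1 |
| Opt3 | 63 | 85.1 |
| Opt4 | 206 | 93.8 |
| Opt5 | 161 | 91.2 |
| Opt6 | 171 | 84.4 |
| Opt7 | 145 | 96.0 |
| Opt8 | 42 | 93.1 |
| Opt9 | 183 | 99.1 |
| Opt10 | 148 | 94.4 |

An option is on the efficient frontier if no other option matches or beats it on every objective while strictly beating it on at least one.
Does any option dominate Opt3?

Opt8 vs Opt3: cost 42≤63, accuracy 93.1≥85.1 — Opt8 is at least as good on every objective and strictly better on at least one, so Opt8 dominates Opt3.

Yes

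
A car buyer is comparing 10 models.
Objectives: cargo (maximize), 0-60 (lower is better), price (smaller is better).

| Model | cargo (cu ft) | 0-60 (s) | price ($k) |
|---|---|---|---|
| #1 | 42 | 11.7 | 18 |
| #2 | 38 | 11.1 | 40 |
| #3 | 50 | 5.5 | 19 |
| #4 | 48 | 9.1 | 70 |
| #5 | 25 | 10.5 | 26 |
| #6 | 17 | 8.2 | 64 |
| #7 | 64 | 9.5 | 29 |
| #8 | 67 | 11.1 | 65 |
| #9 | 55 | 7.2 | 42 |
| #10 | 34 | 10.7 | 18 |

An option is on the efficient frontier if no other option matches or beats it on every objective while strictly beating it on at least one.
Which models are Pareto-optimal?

#1: not dominated.
#2: dominated by #3 (cargo 50≥38, 0-60 5.5≤11.1, price 19≤40).
#3: not dominated (best 0-60).
#4: dominated by #3 (cargo 50≥48, 0-60 5.5≤9.1, price 19≤70).
#5: dominated by #3 (cargo 50≥25, 0-60 5.5≤10.5, price 19≤26).
#6: dominated by #3 (cargo 50≥17, 0-60 5.5≤8.2, price 19≤64).
#7: not dominated.
#8: not dominated (best cargo).
#9: not dominated.
#10: not dominated.

#1, #3, #7, #8, #9, #10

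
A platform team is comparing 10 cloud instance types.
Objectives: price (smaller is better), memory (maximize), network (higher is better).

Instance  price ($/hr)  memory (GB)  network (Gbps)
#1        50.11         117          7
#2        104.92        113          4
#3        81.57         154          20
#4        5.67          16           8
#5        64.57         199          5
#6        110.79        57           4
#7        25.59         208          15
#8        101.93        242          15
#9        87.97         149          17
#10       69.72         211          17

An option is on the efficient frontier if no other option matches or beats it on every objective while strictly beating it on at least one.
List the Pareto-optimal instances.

#1: dominated by #7 (price 25.59≤50.11, memory 208≥117, network 15≥7).
#2: dominated by #1 (price 50.11≤104.92, memory 117≥113, network 7≥4).
#3: not dominated (best network).
#4: not dominated (best price).
#5: dominated by #7 (price 25.59≤64.57, memory 208≥199, network 15≥5).
#6: dominated by #1 (price 50.11≤110.79, memory 117≥57, network 7≥4).
#7: not dominated.
#8: not dominated (best memory).
#9: dominated by #3 (price 81.57≤87.97, memory 154≥149, network 20≥17).
#10: not dominated.

#3, #4, #7, #8, #10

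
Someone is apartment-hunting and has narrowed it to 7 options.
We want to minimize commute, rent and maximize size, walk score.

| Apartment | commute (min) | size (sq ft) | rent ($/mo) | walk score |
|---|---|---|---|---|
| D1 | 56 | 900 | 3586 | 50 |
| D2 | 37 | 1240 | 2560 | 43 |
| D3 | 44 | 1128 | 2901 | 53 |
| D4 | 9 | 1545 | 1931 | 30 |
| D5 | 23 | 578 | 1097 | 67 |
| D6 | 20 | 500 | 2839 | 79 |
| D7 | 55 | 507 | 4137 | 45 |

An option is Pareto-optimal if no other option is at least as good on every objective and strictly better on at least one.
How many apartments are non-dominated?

5

D1: dominated by D3 (commute 44≤56, size 1128≥900, rent 2901≤3586, walk score 53≥50).
D2: not dominated.
D3: not dominated.
D4: not dominated (best commute).
D5: not dominated (best rent).
D6: not dominated (best walk score).
D7: dominated by D3 (commute 44≤55, size 1128≥507, rent 2901≤4137, walk score 53≥45).
Pareto-optimal: D2, D3, D4, D5, D6 → 5.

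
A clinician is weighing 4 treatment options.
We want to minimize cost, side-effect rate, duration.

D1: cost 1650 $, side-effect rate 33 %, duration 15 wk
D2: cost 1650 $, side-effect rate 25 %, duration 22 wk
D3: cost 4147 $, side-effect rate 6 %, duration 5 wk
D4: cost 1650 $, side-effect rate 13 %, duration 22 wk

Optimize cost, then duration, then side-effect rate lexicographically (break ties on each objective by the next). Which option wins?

D1

First minimize cost: best is 1650, kept {D1, D2, D4}.
Then minimize duration: best is 15, kept {D1}.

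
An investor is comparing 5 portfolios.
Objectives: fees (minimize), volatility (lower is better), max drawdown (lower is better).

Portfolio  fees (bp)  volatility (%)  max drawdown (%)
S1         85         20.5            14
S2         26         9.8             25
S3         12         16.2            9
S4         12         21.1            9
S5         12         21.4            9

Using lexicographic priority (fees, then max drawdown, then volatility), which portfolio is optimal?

S3

First minimize fees: best is 12, kept {S3, S4, S5}.
Then minimize max drawdown: best is 9, kept {S3, S4, S5}.
Then minimize volatility: best is 16.2, kept {S3}.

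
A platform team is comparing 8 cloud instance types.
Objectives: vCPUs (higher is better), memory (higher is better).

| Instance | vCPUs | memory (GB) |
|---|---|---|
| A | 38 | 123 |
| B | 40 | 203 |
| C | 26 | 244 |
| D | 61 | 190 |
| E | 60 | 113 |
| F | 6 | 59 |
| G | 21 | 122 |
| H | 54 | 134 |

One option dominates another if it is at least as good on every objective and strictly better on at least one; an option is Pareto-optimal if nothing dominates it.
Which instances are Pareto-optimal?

B, C, D

A: dominated by B (vCPUs 40≥38, memory 203≥123).
B: not dominated.
C: not dominated (best memory).
D: not dominated (best vCPUs).
E: dominated by D (vCPUs 61≥60, memory 190≥113).
F: dominated by A (vCPUs 38≥6, memory 123≥59).
G: dominated by A (vCPUs 38≥21, memory 123≥122).
H: dominated by D (vCPUs 61≥54, memory 190≥134).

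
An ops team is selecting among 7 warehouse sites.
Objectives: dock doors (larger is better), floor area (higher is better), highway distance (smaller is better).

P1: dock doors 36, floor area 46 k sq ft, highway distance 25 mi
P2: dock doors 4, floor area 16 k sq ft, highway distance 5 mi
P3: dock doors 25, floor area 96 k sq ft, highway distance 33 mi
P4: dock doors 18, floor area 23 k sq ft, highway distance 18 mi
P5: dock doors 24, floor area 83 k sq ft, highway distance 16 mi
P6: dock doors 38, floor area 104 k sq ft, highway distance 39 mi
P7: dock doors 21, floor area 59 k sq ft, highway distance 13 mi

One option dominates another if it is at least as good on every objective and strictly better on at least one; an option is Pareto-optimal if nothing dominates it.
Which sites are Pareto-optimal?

P1: not dominated.
P2: not dominated (best highway distance).
P3: not dominated.
P4: dominated by P5 (dock doors 24≥18, floor area 83≥23, highway distance 16≤18).
P5: not dominated.
P6: not dominated (best dock doors).
P7: not dominated.

P1, P2, P3, P5, P6, P7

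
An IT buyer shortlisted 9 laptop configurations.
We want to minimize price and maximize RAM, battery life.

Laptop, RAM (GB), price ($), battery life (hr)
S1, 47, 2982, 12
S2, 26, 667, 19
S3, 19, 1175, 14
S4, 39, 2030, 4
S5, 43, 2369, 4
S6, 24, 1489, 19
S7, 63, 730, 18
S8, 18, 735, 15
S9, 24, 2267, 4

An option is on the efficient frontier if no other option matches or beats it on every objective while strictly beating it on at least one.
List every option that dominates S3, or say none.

S2, S7

S2: RAM 26≥19, price 667≤1175, battery life 19≥14 — dominates S3.
S7: RAM 63≥19, price 730≤1175, battery life 18≥14 — dominates S3.
Others (S1, S4, S5, S6, S8, S9) are each worse than S3 on at least one objective.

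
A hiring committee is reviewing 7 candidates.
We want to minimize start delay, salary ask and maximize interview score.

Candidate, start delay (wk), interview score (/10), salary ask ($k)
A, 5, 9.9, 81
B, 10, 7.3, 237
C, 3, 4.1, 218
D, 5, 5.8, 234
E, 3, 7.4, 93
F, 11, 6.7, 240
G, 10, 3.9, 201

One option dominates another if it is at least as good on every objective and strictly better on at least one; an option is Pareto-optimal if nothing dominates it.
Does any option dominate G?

A vs G: start delay 5≤10, interview score 9.9≥3.9, salary ask 81≤201 — A is at least as good on every objective and strictly better on at least one, so A dominates G.

Yes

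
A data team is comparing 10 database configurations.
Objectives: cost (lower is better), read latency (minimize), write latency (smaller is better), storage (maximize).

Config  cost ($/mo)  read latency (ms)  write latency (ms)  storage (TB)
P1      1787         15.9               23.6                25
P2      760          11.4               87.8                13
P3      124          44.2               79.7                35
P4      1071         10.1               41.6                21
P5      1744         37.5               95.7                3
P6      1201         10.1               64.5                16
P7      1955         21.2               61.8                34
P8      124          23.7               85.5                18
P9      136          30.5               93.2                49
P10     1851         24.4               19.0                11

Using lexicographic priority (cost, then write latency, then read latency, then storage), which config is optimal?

P3

First minimize cost: best is 124, kept {P3, P8}.
Then minimize write latency: best is 79.7, kept {P3}.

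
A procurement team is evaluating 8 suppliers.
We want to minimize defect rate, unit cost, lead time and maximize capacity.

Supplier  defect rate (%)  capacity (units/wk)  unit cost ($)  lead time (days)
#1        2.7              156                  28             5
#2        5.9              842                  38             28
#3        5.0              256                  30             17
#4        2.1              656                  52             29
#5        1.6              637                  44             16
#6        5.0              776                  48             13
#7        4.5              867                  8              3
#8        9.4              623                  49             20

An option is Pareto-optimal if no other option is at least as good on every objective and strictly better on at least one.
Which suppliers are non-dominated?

#1, #4, #5, #7

#1: not dominated.
#2: dominated by #7 (defect rate 4.5≤5.9, capacity 867≥842, unit cost 8≤38, lead time 3≤28).
#3: dominated by #7 (defect rate 4.5≤5.0, capacity 867≥256, unit cost 8≤30, lead time 3≤17).
#4: not dominated.
#5: not dominated (best defect rate).
#6: dominated by #7 (defect rate 4.5≤5.0, capacity 867≥776, unit cost 8≤48, lead time 3≤13).
#7: not dominated (best capacity).
#8: dominated by #5 (defect rate 1.6≤9.4, capacity 637≥623, unit cost 44≤49, lead time 16≤20).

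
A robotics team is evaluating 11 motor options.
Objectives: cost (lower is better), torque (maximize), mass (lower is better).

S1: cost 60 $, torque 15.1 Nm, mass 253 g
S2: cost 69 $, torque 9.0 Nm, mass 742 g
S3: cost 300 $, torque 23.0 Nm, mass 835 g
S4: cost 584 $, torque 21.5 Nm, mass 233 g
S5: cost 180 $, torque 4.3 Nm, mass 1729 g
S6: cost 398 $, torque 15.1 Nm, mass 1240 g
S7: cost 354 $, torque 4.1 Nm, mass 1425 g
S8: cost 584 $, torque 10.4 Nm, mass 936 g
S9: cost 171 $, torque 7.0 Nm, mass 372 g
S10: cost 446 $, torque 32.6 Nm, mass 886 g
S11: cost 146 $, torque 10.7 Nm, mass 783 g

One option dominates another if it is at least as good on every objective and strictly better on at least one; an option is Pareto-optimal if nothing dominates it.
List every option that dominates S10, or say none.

none

S1: worse on torque (15.1 vs 32.6).
S2: worse on torque (9.0 vs 32.6).
S3: worse on torque (23.0 vs 32.6).
S4: worse on cost (584 vs 446).
S5: worse on torque (4.3 vs 32.6).
S6: worse on torque (15.1 vs 32.6).
S7: worse on torque (4.1 vs 32.6).
S8: worse on cost (584 vs 446).
S9: worse on torque (7.0 vs 32.6).
S11: worse on torque (10.7 vs 32.6).
No option dominates S10.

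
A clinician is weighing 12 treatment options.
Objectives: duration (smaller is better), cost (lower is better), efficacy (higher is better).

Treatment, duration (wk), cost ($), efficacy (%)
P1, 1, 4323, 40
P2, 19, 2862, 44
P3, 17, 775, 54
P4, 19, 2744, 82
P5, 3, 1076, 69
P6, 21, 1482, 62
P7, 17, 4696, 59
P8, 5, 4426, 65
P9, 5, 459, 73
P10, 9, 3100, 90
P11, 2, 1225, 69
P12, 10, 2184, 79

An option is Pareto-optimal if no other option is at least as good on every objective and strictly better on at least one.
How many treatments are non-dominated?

P1: not dominated (best duration).
P2: dominated by P3 (duration 17≤19, cost 775≤2862, efficacy 54≥44).
P3: dominated by P9 (duration 5≤17, cost 459≤775, efficacy 73≥54).
P4: not dominated.
P5: not dominated.
P6: dominated by P5 (duration 3≤21, cost 1076≤1482, efficacy 69≥62).
P7: dominated by P5 (duration 3≤17, cost 1076≤4696, efficacy 69≥59).
P8: dominated by P5 (duration 3≤5, cost 1076≤4426, efficacy 69≥65).
P9: not dominated (best cost).
P10: not dominated (best efficacy).
P11: not dominated.
P12: not dominated.
Pareto-optimal: P1, P4, P5, P9, P10, P11, P12 → 7.

7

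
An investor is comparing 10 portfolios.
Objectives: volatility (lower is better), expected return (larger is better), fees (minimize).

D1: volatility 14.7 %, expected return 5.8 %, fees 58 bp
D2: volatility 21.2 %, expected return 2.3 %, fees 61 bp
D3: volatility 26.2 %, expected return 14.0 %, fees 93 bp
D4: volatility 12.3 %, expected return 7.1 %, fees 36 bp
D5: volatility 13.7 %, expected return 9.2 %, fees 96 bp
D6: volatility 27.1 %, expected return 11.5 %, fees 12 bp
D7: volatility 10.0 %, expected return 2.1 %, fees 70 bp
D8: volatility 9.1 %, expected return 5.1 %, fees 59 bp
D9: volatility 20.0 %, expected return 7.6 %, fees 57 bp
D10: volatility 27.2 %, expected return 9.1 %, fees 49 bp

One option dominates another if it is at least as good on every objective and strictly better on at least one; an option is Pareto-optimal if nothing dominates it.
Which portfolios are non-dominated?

D3, D4, D5, D6, D8, D9

D1: dominated by D4 (volatility 12.3≤14.7, expected return 7.1≥5.8, fees 36≤58).
D2: dominated by D1 (volatility 14.7≤21.2, expected return 5.8≥2.3, fees 58≤61).
D3: not dominated (best expected return).
D4: not dominated.
D5: not dominated.
D6: not dominated (best fees).
D7: dominated by D8 (volatility 9.1≤10.0, expected return 5.1≥2.1, fees 59≤70).
D8: not dominated (best volatility).
D9: not dominated.
D10: dominated by D6 (volatility 27.1≤27.2, expected return 11.5≥9.1, fees 12≤49).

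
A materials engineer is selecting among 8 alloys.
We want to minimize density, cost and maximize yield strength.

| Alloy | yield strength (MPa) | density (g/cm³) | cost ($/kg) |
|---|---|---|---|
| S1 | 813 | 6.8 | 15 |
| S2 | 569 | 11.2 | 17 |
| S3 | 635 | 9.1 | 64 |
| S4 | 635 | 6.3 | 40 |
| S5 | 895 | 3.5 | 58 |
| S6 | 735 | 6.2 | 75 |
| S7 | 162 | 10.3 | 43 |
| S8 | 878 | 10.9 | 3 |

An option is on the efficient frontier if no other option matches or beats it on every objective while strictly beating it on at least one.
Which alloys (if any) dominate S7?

S1, S4

S1: yield strength 813≥162, density 6.8≤10.3, cost 15≤43 — dominates S7.
S4: yield strength 635≥162, density 6.3≤10.3, cost 40≤43 — dominates S7.
Others (S2, S3, S5, S6, S8) are each worse than S7 on at least one objective.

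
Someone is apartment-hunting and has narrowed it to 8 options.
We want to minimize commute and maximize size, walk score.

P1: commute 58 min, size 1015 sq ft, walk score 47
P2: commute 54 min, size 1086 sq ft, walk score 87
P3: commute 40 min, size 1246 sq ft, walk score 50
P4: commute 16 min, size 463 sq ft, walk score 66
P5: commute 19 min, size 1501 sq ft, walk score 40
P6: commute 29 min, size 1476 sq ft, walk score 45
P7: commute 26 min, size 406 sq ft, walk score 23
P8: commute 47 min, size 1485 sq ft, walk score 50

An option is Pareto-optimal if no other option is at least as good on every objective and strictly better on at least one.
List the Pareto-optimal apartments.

P1: dominated by P2 (commute 54≤58, size 1086≥1015, walk score 87≥47).
P2: not dominated (best walk score).
P3: not dominated.
P4: not dominated (best commute).
P5: not dominated (best size).
P6: not dominated.
P7: dominated by P4 (commute 16≤26, size 463≥406, walk score 66≥23).
P8: not dominated.

P2, P3, P4, P5, P6, P8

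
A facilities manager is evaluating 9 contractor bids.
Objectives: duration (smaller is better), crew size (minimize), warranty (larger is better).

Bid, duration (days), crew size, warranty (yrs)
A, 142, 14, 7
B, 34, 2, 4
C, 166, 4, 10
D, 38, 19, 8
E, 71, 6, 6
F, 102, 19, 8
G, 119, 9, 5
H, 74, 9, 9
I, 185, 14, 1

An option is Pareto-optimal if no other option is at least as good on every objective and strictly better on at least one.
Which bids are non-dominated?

A: dominated by H (duration 74≤142, crew size 9≤14, warranty 9≥7).
B: not dominated (best duration).
C: not dominated (best warranty).
D: not dominated.
E: not dominated.
F: dominated by D (duration 38≤102, crew size 19≤19, warranty 8≥8).
G: dominated by E (duration 71≤119, crew size 6≤9, warranty 6≥5).
H: not dominated.
I: dominated by A (duration 142≤185, crew size 14≤14, warranty 7≥1).

B, C, D, E, H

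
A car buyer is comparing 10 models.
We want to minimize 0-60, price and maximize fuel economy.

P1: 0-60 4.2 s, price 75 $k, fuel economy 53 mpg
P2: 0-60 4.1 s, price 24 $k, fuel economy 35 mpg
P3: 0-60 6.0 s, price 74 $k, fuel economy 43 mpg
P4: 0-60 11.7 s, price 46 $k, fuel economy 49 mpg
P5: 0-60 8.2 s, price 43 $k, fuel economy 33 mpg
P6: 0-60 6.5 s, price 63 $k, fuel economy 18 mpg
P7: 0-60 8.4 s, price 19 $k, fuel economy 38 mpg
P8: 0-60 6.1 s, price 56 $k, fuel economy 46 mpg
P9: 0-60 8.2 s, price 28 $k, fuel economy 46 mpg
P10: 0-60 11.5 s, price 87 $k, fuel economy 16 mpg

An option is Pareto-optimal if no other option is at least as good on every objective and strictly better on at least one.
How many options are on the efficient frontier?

P1: not dominated (best fuel economy).
P2: not dominated (best 0-60).
P3: not dominated.
P4: not dominated.
P5: dominated by P2 (0-60 4.1≤8.2, price 24≤43, fuel economy 35≥33).
P6: dominated by P2 (0-60 4.1≤6.5, price 24≤63, fuel economy 35≥18).
P7: not dominated (best price).
P8: not dominated.
P9: not dominated.
P10: dominated by P1 (0-60 4.2≤11.5, price 75≤87, fuel economy 53≥16).
Pareto-optimal: P1, P2, P3, P4, P7, P8, P9 → 7.

7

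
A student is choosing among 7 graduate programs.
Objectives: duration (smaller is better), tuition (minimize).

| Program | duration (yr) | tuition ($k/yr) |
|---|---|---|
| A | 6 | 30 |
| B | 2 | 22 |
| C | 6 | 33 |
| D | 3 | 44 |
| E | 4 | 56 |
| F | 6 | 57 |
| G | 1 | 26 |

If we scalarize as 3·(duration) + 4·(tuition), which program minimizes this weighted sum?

B

A: 3·6 + 4·30 = 138
B: 3·2 + 4·22 = 94
C: 3·6 + 4·33 = 150
D: 3·3 + 4·44 = 185
E: 3·4 + 4·56 = 236
F: 3·6 + 4·57 = 246
G: 3·1 + 4·26 = 107
Lowest: B at 94.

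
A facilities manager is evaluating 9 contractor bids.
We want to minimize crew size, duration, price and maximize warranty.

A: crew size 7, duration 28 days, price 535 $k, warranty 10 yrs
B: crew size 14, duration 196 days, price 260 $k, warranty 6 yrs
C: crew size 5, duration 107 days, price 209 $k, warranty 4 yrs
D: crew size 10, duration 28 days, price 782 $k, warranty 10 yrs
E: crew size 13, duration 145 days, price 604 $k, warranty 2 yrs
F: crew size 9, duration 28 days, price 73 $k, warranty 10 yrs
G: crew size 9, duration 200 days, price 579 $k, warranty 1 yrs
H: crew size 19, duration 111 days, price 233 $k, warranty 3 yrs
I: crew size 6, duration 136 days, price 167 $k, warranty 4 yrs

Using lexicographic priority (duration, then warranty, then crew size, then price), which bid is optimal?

A

First minimize duration: best is 28, kept {A, D, F}.
Then maximize warranty: best is 10, kept {A, D, F}.
Then minimize crew size: best is 7, kept {A}.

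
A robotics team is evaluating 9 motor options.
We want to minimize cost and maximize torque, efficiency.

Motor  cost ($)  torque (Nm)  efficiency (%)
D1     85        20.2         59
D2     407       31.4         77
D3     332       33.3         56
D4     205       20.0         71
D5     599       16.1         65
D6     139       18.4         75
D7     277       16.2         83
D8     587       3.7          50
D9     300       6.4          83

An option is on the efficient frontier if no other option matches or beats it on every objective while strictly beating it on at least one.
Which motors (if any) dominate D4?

D1: worse on efficiency (59 vs 71).
D2: worse on cost (407 vs 205).
D3: worse on cost (332 vs 205).
D5: worse on cost (599 vs 205).
D6: worse on torque (18.4 vs 20.0).
D7: worse on cost (277 vs 205).
D8: worse on cost (587 vs 205).
D9: worse on cost (300 vs 205).
No option dominates D4.

none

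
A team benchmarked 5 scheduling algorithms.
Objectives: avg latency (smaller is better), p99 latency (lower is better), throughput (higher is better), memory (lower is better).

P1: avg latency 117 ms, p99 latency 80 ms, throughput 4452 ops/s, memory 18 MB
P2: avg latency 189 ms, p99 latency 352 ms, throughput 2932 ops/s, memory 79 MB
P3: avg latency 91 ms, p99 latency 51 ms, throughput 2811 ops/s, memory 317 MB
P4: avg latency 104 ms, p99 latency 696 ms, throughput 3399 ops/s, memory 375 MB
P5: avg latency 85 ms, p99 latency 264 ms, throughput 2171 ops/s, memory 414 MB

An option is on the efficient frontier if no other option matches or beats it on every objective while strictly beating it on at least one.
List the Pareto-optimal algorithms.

P1: not dominated (best throughput).
P2: dominated by P1 (avg latency 117≤189, p99 latency 80≤352, throughput 4452≥2932, memory 18≤79).
P3: not dominated (best p99 latency).
P4: not dominated.
P5: not dominated (best avg latency).

P1, P3, P4, P5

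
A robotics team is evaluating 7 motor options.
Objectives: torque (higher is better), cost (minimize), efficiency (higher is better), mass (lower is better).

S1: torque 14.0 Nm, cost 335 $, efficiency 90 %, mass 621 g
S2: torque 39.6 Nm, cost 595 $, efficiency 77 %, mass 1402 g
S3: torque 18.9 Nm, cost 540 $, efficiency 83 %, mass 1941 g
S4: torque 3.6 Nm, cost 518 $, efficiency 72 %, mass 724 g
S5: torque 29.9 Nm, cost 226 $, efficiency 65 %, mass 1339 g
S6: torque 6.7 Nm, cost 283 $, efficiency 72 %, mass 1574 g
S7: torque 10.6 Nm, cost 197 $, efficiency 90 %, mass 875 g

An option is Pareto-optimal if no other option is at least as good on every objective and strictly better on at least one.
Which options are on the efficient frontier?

S1, S2, S3, S5, S7

S1: not dominated (best mass).
S2: not dominated (best torque).
S3: not dominated.
S4: dominated by S1 (torque 14.0≥3.6, cost 335≤518, efficiency 90≥72, mass 621≤724).
S5: not dominated.
S6: dominated by S7 (torque 10.6≥6.7, cost 197≤283, efficiency 90≥72, mass 875≤1574).
S7: not dominated (best cost).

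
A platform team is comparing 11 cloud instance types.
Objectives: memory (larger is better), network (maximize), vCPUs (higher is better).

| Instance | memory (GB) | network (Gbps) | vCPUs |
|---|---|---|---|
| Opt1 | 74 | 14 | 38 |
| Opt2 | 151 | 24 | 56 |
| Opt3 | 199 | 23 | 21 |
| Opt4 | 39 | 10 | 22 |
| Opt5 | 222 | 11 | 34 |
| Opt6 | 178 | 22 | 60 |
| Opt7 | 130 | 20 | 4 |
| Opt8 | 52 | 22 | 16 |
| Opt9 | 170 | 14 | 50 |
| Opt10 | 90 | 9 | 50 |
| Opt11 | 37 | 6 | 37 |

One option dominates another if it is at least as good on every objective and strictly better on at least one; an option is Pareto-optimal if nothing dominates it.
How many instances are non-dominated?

4

Opt1: dominated by Opt2 (memory 151≥74, network 24≥14, vCPUs 56≥38).
Opt2: not dominated (best network).
Opt3: not dominated.
Opt4: dominated by Opt1 (memory 74≥39, network 14≥10, vCPUs 38≥22).
Opt5: not dominated (best memory).
Opt6: not dominated (best vCPUs).
Opt7: dominated by Opt2 (memory 151≥130, network 24≥20, vCPUs 56≥4).
Opt8: dominated by Opt2 (memory 151≥52, network 24≥22, vCPUs 56≥16).
Opt9: dominated by Opt6 (memory 178≥170, network 22≥14, vCPUs 60≥50).
Opt10: dominated by Opt2 (memory 151≥90, network 24≥9, vCPUs 56≥50).
Opt11: dominated by Opt1 (memory 74≥37, network 14≥6, vCPUs 38≥37).
Pareto-optimal: Opt2, Opt3, Opt5, Opt6 → 4.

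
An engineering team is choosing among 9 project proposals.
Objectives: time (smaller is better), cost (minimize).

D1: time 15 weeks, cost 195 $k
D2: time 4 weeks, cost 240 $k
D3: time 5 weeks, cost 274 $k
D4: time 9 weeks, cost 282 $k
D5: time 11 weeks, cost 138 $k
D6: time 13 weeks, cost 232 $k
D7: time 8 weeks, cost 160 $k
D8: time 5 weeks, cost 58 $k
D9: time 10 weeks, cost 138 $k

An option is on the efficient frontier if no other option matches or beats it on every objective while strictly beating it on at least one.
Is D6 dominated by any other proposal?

D5 vs D6: time 11≤13, cost 138≤232 — D5 is at least as good on every objective and strictly better on at least one, so D5 dominates D6.

Yes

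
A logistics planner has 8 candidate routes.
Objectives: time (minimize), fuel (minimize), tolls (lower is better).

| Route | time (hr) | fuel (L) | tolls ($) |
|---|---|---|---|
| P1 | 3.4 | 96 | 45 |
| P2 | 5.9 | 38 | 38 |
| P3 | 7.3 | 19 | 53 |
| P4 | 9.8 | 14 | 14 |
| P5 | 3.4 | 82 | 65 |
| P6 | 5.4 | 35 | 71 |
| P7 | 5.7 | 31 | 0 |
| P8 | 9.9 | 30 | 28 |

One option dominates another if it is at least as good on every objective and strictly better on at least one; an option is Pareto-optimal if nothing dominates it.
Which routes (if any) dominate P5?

none

P1: worse on fuel (96 vs 82).
P2: worse on time (5.9 vs 3.4).
P3: worse on time (7.3 vs 3.4).
P4: worse on time (9.8 vs 3.4).
P6: worse on time (5.4 vs 3.4).
P7: worse on time (5.7 vs 3.4).
P8: worse on time (9.9 vs 3.4).
No option dominates P5.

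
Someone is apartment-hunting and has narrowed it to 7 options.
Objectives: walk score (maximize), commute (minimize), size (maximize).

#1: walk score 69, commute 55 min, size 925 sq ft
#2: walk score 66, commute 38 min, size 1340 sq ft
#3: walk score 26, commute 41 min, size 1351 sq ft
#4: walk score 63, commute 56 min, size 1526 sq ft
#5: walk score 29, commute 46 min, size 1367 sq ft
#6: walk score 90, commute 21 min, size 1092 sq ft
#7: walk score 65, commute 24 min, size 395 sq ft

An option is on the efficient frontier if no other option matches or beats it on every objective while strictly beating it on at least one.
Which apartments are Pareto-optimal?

#2, #3, #4, #5, #6

#1: dominated by #6 (walk score 90≥69, commute 21≤55, size 1092≥925).
#2: not dominated.
#3: not dominated.
#4: not dominated (best size).
#5: not dominated.
#6: not dominated (best walk score).
#7: dominated by #6 (walk score 90≥65, commute 21≤24, size 1092≥395).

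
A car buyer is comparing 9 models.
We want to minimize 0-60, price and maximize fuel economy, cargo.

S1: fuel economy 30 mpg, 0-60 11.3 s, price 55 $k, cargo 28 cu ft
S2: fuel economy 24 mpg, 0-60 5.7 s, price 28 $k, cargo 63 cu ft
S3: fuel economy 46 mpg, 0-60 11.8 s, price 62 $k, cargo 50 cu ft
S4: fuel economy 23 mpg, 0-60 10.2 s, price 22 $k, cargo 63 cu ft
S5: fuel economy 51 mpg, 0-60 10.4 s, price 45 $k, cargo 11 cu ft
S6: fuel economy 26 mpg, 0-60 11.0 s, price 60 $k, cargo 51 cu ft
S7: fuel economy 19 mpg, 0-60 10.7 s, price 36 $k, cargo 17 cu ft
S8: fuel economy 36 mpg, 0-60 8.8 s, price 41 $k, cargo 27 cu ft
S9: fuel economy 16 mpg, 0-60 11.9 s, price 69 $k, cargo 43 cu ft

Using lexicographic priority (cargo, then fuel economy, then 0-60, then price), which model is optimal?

First maximize cargo: best is 63, kept {S2, S4}.
Then maximize fuel economy: best is 24, kept {S2}.

S2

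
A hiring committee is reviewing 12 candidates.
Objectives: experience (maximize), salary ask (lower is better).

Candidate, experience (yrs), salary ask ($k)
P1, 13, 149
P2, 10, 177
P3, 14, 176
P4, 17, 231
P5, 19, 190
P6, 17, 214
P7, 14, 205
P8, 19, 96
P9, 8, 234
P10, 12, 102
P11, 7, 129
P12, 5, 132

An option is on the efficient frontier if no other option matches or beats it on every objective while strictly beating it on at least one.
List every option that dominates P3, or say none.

P8

P8: experience 19≥14, salary ask 96≤176 — dominates P3.
Others (P1, P2, P4, P5, P6, P7, P9, P10, P11, P12) are each worse than P3 on at least one objective.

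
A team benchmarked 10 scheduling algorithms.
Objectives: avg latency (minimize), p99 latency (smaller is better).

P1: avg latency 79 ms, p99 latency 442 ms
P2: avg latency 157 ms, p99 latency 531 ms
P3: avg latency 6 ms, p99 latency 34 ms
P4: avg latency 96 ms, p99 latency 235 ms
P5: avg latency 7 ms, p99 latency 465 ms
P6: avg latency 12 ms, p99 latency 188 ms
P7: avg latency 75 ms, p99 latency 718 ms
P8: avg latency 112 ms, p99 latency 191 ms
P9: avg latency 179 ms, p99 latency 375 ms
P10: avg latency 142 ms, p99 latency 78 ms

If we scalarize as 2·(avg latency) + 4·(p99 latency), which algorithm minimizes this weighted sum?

P1: 2·79 + 4·442 = 1926
P2: 2·157 + 4·531 = 2438
P3: 2·6 + 4·34 = 148
P4: 2·96 + 4·235 = 1132
P5: 2·7 + 4·465 = 1874
P6: 2·12 + 4·188 = 776
P7: 2·75 + 4·718 = 3022
P8: 2·112 + 4·191 = 988
P9: 2·179 + 4·375 = 1858
P10: 2·142 + 4·78 = 596
Lowest: P3 at 148.

P3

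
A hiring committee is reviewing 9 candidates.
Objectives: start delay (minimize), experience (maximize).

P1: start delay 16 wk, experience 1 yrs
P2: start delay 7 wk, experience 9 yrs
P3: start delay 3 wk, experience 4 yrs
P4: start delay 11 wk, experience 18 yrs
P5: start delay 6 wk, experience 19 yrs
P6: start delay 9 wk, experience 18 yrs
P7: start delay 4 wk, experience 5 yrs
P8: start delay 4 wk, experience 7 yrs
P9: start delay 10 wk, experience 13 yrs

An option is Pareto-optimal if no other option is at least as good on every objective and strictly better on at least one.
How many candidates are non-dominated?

3

P1: dominated by P2 (start delay 7≤16, experience 9≥1).
P2: dominated by P5 (start delay 6≤7, experience 19≥9).
P3: not dominated (best start delay).
P4: dominated by P5 (start delay 6≤11, experience 19≥18).
P5: not dominated (best experience).
P6: dominated by P5 (start delay 6≤9, experience 19≥18).
P7: dominated by P8 (start delay 4≤4, experience 7≥5).
P8: not dominated.
P9: dominated by P5 (start delay 6≤10, experience 19≥13).
Pareto-optimal: P3, P5, P8 → 3.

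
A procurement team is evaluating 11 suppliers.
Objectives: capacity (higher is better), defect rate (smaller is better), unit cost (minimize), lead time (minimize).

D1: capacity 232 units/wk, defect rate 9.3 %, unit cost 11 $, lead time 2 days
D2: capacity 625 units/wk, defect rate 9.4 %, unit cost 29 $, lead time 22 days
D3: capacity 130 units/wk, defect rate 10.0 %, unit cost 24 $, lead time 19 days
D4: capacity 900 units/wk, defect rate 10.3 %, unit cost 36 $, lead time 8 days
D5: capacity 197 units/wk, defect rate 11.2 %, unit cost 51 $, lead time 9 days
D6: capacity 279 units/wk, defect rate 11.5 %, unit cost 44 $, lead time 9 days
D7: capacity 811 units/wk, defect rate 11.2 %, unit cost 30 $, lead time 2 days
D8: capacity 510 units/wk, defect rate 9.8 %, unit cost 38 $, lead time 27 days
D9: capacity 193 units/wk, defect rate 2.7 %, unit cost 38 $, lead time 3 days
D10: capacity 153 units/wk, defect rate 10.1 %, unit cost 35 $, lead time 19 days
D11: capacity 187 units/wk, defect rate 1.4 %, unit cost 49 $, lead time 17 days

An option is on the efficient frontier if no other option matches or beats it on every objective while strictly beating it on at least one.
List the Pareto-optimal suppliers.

D1: not dominated (best unit cost).
D2: not dominated.
D3: dominated by D1 (capacity 232≥130, defect rate 9.3≤10.0, unit cost 11≤24, lead time 2≤19).
D4: not dominated (best capacity).
D5: dominated by D1 (capacity 232≥197, defect rate 9.3≤11.2, unit cost 11≤51, lead time 2≤9).
D6: dominated by D4 (capacity 900≥279, defect rate 10.3≤11.5, unit cost 36≤44, lead time 8≤9).
D7: not dominated.
D8: dominated by D2 (capacity 625≥510, defect rate 9.4≤9.8, unit cost 29≤38, lead time 22≤27).
D9: not dominated.
D10: dominated by D1 (capacity 232≥153, defect rate 9.3≤10.1, unit cost 11≤35, lead time 2≤19).
D11: not dominated (best defect rate).

D1, D2, D4, D7, D9, D11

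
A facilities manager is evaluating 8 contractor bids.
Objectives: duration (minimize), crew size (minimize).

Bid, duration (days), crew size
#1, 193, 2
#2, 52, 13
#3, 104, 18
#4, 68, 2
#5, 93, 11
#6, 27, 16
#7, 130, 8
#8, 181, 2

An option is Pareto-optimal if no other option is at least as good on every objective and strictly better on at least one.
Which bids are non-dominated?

#1: dominated by #4 (duration 68≤193, crew size 2≤2).
#2: not dominated.
#3: dominated by #2 (duration 52≤104, crew size 13≤18).
#4: not dominated.
#5: dominated by #4 (duration 68≤93, crew size 2≤11).
#6: not dominated (best duration).
#7: dominated by #4 (duration 68≤130, crew size 2≤8).
#8: dominated by #4 (duration 68≤181, crew size 2≤2).

#2, #4, #6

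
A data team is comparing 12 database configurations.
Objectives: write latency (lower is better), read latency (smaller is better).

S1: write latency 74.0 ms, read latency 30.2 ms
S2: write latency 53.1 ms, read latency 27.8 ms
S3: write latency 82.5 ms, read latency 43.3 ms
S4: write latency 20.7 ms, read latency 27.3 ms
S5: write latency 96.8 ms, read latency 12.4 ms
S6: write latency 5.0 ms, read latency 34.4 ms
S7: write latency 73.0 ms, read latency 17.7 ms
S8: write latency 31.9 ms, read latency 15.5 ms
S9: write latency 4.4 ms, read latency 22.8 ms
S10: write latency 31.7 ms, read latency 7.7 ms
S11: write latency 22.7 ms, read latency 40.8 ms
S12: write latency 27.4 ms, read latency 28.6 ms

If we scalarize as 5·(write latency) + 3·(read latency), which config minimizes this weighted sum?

S1: 5·74.0 + 3·30.2 = 460.6
S2: 5·53.1 + 3·27.8 = 348.9
S3: 5·82.5 + 3·43.3 = 542.4
S4: 5·20.7 + 3·27.3 = 185.4
S5: 5·96.8 + 3·12.4 = 521.2
S6: 5·5.0 + 3·34.4 = 128.2
S7: 5·73.0 + 3·17.7 = 418.1
S8: 5·31.9 + 3·15.5 = 206.0
S9: 5·4.4 + 3·22.8 = 90.4
S10: 5·31.7 + 3·7.7 = 181.6
S11: 5·22.7 + 3·40.8 = 235.9
S12: 5·27.4 + 3·28.6 = 222.8
Lowest: S9 at 90.4.

S9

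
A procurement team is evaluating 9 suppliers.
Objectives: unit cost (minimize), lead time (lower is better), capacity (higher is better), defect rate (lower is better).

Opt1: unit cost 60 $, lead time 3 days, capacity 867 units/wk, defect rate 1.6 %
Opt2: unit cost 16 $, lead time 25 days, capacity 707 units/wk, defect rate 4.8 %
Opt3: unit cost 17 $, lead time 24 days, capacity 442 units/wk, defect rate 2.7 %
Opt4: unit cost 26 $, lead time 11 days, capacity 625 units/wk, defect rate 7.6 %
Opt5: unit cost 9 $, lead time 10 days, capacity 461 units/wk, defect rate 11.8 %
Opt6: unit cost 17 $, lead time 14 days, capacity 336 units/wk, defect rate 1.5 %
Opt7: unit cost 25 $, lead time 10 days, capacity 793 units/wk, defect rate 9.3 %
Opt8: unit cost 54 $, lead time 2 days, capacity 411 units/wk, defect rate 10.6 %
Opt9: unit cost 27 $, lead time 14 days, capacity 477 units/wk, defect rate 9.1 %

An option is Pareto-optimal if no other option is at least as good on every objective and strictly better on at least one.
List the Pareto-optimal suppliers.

Opt1, Opt2, Opt3, Opt4, Opt5, Opt6, Opt7, Opt8

Opt1: not dominated (best capacity).
Opt2: not dominated.
Opt3: not dominated.
Opt4: not dominated.
Opt5: not dominated (best unit cost).
Opt6: not dominated (best defect rate).
Opt7: not dominated.
Opt8: not dominated (best lead time).
Opt9: dominated by Opt4 (unit cost 26≤27, lead time 11≤14, capacity 625≥477, defect rate 7.6≤9.1).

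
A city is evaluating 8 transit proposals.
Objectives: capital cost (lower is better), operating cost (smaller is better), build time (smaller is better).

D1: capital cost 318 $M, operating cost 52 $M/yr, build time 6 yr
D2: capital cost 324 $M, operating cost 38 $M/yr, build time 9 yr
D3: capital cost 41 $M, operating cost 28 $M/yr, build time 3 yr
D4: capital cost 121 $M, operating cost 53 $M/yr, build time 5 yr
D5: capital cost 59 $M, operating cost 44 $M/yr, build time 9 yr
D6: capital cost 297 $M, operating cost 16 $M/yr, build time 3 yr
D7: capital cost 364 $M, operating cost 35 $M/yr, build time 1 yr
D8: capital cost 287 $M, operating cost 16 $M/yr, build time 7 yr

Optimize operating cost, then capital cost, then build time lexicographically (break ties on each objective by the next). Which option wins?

First minimize operating cost: best is 16, kept {D6, D8}.
Then minimize capital cost: best is 287, kept {D8}.

D8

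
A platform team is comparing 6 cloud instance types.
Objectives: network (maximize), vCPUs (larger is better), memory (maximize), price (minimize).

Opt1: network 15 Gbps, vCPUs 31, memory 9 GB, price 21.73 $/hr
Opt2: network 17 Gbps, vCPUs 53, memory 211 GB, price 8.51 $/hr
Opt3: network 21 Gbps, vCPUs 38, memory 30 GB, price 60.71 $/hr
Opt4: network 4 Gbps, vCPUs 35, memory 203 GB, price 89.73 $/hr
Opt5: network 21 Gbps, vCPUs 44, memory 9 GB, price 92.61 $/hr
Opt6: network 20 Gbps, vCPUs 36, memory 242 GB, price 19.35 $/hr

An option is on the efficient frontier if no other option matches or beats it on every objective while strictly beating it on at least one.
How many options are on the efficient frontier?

Opt1: dominated by Opt2 (network 17≥15, vCPUs 53≥31, memory 211≥9, price 8.51≤21.73).
Opt2: not dominated (best vCPUs).
Opt3: not dominated.
Opt4: dominated by Opt2 (network 17≥4, vCPUs 53≥35, memory 211≥203, price 8.51≤89.73).
Opt5: not dominated.
Opt6: not dominated (best memory).
Pareto-optimal: Opt2, Opt3, Opt5, Opt6 → 4.

4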